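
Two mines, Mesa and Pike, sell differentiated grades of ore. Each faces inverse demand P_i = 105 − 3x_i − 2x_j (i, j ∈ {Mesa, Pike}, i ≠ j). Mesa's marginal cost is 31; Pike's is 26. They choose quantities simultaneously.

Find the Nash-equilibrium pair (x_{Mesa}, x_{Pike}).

Mine Mesa's profit: π = x_{Mesa}(105 − 3x_{Mesa} − 2x_{Pike}) − 31x_{Mesa}.
∂π/∂x_{Mesa} = 74 − 6x_{Mesa} − 2x_{Pike} = 0 ⇒ x_{Mesa} = 37/3 − (1/3)x_{Pike}.
Similarly x_{Pike} = 79/6 − (1/3)x_{Mesa}.
Plugging x_{Pike} into Mesa's best response: x_{Mesa} = 37/3 − (1/3)(79/6 − (1/3)x_{Mesa}) ⇒ (8/9)x_{Mesa} = 143/18, so x_{Mesa} = 8.9375.
Then x_{Pike} = 79/6 − (1/3)·8.9375 = 10.1875.

8.9375, 10.1875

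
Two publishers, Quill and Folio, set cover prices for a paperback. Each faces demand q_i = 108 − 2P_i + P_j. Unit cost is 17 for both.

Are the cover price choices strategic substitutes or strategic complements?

Quill's profit: π = (P_{Quill} − 17)(108 − 2P_{Quill} + P_{Folio}).
∂π/∂P_{Quill} = 142 − 4P_{Quill} + P_{Folio} = 0 ⇒ P_{Quill} = 35.5 + 0.25P_{Folio}.
The best-response slope dP_{Quill}/dP_{Folio} = 0.25 > 0: the reaction function is upward-sloping, so the choices are strategic complements.

strategic complements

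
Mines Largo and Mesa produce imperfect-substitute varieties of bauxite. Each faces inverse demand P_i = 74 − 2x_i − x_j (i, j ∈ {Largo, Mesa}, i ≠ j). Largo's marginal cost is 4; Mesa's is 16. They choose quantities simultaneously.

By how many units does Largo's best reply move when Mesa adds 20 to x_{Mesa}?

-5

Mine Largo's profit: π = x_{Largo}(74 − 2x_{Largo} − x_{Mesa}) − 4x_{Largo}.
∂π/∂x_{Largo} = 70 − 4x_{Largo} − x_{Mesa} = 0 ⇒ x_{Largo} = 17.5 − 0.25x_{Mesa}.
The reaction-function slope is −0.25, so a 20-unit rise in x_{Mesa} moves x_{Largo} by −0.25 × 20 = −5. Largo's best response falls — the actions are strategic substitutes.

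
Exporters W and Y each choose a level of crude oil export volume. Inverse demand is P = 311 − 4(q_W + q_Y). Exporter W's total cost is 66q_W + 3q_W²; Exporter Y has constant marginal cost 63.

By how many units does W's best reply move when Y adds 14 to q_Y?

Exporter W's profit: π = q_W(311 − 4(q_W + q_Y)) − 66q_W − 3q_W².
∂π/∂q_W = 245 − 14q_W − 4q_Y = 0, so q_W = 17.5 − (2/7)q_Y.
The reaction-function slope is −2/7, so a 14-unit rise in q_Y moves q_W by −2/7 × 14 = −4. W's best response falls — the actions are strategic substitutes.

-4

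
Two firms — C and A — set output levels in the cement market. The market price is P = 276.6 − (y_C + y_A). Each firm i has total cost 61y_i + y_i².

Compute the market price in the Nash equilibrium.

190.36

Firm C's profit: π = y_C(276.6 − (y_C + y_A)) − 61y_C − y_C².
∂π/∂y_C = 215.6 − 4y_C − y_A = 0, so y_C = 53.9 − 0.25y_A.
By symmetry y_A = y_C; substituting into the reaction function, 1.25y_C = 53.9 and y_C = 43.12.
Equilibrium price: P = 276.6 − 86.24 = 190.36.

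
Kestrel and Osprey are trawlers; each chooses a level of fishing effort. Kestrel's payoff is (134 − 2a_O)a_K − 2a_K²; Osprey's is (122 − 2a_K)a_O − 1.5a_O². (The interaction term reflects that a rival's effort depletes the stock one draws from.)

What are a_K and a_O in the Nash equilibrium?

19.75, 27.5

Expanding Kestrel's payoff: 134a_K − 2a_Oa_K − 2a_K².
∂π/∂a_K = 134 − 2a_O − 4a_K = 0, so a_K = 33.5 − 0.5a_O.
Likewise for Osprey: a_O = 122/3 − (2/3)a_K.
Plugging a_O into Kestrel's best response: a_K = 33.5 − 0.5(122/3 − (2/3)a_K) ⇒ (2/3)a_K = 79/6, so a_K = 19.75.
Then a_O = 122/3 − (2/3)·19.75 = 27.5.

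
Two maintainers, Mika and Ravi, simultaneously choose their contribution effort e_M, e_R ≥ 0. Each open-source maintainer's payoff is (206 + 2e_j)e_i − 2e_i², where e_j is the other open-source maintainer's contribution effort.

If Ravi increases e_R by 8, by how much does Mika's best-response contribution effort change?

4

Mika's payoff is (206 + 2e_R)e_M − 2e_M².
∂π/∂e_M = 206 + 2e_R − 4e_M = 0, so e_M = 51.5 + 0.5e_R.
The reaction-function slope is 0.5, so an 8-unit rise in e_R moves e_M by 0.5 × 8 = 4. Mika's best response rises — the actions are strategic complements.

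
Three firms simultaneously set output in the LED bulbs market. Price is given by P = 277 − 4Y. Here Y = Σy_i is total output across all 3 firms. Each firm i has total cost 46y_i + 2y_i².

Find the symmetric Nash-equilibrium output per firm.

11.55

A representative firm's profit is π_i = y_i(277 − 4Y) − 46y_i − 2y_i², with Y = y_i + Σ_{j≠i} y_j.
First-order condition: 231 − 12y_i − 4Σ_{j≠i} y_j = 0.
Imposing symmetry (y_j = y for all j) turns Σ_{j≠i} y_j into 2y, so 231 = 20y and y = 11.55.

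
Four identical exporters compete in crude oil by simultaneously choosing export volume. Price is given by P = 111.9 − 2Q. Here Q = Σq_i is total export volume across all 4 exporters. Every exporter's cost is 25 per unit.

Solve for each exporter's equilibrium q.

8.69

A representative exporter's profit is π_i = q_i(111.9 − 2Q) − 25q_i, with Q = q_i + Σ_{j≠i} q_j.
First-order condition: 86.9 − 4q_i − 2Σ_{j≠i} q_j = 0.
In a symmetric equilibrium every exporter chooses the same q, so Σ_{j≠i} q_j = 3q. The condition becomes 86.9 − 10q = 0, giving q = 86.9/10 = 8.69.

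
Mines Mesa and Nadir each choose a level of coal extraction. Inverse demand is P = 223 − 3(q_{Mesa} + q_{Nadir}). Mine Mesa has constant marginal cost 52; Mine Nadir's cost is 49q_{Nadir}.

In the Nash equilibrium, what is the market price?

108

Mine Mesa's profit: π = q_{Mesa}(223 − 3(q_{Mesa} + q_{Nadir})) − 52q_{Mesa}.
∂π/∂q_{Mesa} = 171 − 6q_{Mesa} − 3q_{Nadir} = 0, so q_{Mesa} = 28.5 − 0.5q_{Nadir}.
By the same steps for Nadir: q_{Nadir} = 29 − 0.5q_{Mesa}.
Plugging q_{Nadir} into Mesa's best response: q_{Mesa} = 28.5 − 0.5(29 − 0.5q_{Mesa}) ⇒ 0.75q_{Mesa} = 14, so q_{Mesa} = 56/3.
Then q_{Nadir} = 29 − 0.5·(56/3) = 59/3.
Equilibrium price: P = 223 − 3·(115/3) = 108.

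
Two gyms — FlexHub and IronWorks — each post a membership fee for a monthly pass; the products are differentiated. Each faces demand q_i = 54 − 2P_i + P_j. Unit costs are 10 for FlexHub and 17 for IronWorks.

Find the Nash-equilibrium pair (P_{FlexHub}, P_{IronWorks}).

FlexHub's profit: π = (P_{FlexHub} − 10)(54 − 2P_{FlexHub} + P_{IronWorks}).
∂π/∂P_{FlexHub} = 74 − 4P_{FlexHub} + P_{IronWorks} = 0 ⇒ P_{FlexHub} = 18.5 + 0.25P_{IronWorks}.
Similarly P_{IronWorks} = 22 + 0.25P_{FlexHub}.
Substituting the second reaction function into the first: P_{FlexHub} = 18.5 + 0.25(22 + 0.25P_{FlexHub}), which gives 0.9375P_{FlexHub} = 24 ⇒ P_{FlexHub} = 25.6.
Then P_{IronWorks} = 22 + 0.25·25.6 = 28.4.

25.6, 28.4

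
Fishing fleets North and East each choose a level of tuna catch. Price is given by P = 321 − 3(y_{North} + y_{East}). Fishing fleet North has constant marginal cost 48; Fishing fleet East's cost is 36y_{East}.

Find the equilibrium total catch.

62

Fishing fleet North's profit: π = y_{North}(321 − 3(y_{North} + y_{East})) − 48y_{North}.
∂π/∂y_{North} = 273 − 6y_{North} − 3y_{East} = 0, so y_{North} = 45.5 − 0.5y_{East}.
By the same steps for East: y_{East} = 47.5 − 0.5y_{North}.
Solving the two reaction functions simultaneously: (1 − (−0.5)(−0.5))y_{North} = 45.5 − 0.5·47.5, so 0.75y_{North} = 21.75 and y_{North} = 29.
Then y_{East} = 47.5 − 0.5·29 = 33.
Total catch: 29 + 33 = 62.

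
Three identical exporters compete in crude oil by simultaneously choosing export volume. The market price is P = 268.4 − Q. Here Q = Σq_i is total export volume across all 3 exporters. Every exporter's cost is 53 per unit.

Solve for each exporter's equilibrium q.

A representative exporter's profit is π_i = q_i(268.4 − Q) − 53q_i, with Q = q_i + Σ_{j≠i} q_j.
First-order condition: 215.4 − 2q_i − Σ_{j≠i} q_j = 0.
Imposing symmetry (q_j = q for all j) turns Σ_{j≠i} q_j into 2q, so 215.4 = 4q and q = 53.85.

53.85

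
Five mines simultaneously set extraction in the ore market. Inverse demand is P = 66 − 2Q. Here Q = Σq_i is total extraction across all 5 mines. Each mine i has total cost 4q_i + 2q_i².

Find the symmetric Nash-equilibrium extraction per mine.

A representative mine's profit is π_i = q_i(66 − 2Q) − 4q_i − 2q_i², with Q = q_i + Σ_{j≠i} q_j.
First-order condition: 62 − 8q_i − 2Σ_{j≠i} q_j = 0.
In a symmetric equilibrium every mine chooses the same q, so Σ_{j≠i} q_j = 4q. The condition becomes 62 − 16q = 0, giving q = 62/16 = 3.875.

3.875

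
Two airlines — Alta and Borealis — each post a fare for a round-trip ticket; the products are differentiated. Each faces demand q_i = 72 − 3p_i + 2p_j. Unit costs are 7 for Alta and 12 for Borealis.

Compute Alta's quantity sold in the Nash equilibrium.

Alta's profit: π = (p_{Alta} − 7)(72 − 3p_{Alta} + 2p_{Borealis}).
∂π/∂p_{Alta} = 93 − 6p_{Alta} + 2p_{Borealis} = 0 ⇒ p_{Alta} = 15.5 + (1/3)p_{Borealis}.
Similarly p_{Borealis} = 18 + (1/3)p_{Alta}.
Substituting the second reaction function into the first: p_{Alta} = 15.5 + (1/3)(18 + (1/3)p_{Alta}), which gives (8/9)p_{Alta} = 21.5 ⇒ p_{Alta} = 24.1875.
Then p_{Borealis} = 18 + (1/3)·24.1875 = 26.0625.
q_{Alta} = 72 − 3·24.1875 + 2·26.0625 = 51.5625.

51.5625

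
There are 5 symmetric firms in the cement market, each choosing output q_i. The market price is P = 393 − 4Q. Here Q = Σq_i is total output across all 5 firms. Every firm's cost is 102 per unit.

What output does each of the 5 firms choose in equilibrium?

A representative firm's profit is π_i = q_i(393 − 4Q) − 102q_i, with Q = q_i + Σ_{j≠i} q_j.
First-order condition: 291 − 8q_i − 4Σ_{j≠i} q_j = 0.
With identical firms, set every q_j = q: then 291 − 8q − 16q = 0, i.e. q = 291/24 = 12.125.

12.125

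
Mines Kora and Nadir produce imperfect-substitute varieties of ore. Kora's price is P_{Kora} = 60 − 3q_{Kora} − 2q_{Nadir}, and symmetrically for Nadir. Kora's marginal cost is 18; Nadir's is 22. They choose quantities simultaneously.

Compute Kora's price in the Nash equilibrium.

34.5

Mine Kora's profit: π = q_{Kora}(60 − 3q_{Kora} − 2q_{Nadir}) − 18q_{Kora}.
∂π/∂q_{Kora} = 42 − 6q_{Kora} − 2q_{Nadir} = 0 ⇒ q_{Kora} = 7 − (1/3)q_{Nadir}.
Similarly q_{Nadir} = 19/3 − (1/3)q_{Kora}.
Plugging q_{Nadir} into Kora's best response: q_{Kora} = 7 − (1/3)(19/3 − (1/3)q_{Kora}) ⇒ (8/9)q_{Kora} = 44/9, so q_{Kora} = 5.5.
Then q_{Nadir} = 19/3 − (1/3)·5.5 = 4.5.
P_{Kora} = 60 − 3·5.5 − 2·4.5 = 34.5.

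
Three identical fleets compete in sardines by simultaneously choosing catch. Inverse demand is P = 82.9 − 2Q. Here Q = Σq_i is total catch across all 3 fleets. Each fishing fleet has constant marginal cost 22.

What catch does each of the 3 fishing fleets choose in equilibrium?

7.6125

A representative fishing fleet's profit is π_i = q_i(82.9 − 2Q) − 22q_i, with Q = q_i + Σ_{j≠i} q_j.
First-order condition: 60.9 − 4q_i − 2Σ_{j≠i} q_j = 0.
With identical fishing fleets, set every q_j = q: then 60.9 − 4q − 4q = 0, i.e. q = 60.9/8 = 7.6125.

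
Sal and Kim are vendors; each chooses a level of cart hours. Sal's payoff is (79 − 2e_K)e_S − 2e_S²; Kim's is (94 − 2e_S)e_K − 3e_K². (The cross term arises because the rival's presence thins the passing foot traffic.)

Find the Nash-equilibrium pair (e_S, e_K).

14.3, 10.9

Expanding Sal's payoff: 79e_S − 2e_Ke_S − 2e_S².
∂π/∂e_S = 79 − 2e_K − 4e_S = 0, so e_S = 19.75 − 0.5e_K.
Likewise for Kim: e_K = 47/3 − (1/3)e_S.
Solving the two reaction functions simultaneously: (1 − (−0.5)(−1/3))e_S = 19.75 − 0.5·(47/3), so (5/6)e_S = 143/12 and e_S = 14.3.
Then e_K = 47/3 − (1/3)·14.3 = 10.9.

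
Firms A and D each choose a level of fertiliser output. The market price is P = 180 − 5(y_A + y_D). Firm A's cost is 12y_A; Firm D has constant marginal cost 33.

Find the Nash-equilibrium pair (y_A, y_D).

Firm A's profit: π = y_A(180 − 5(y_A + y_D)) − 12y_A.
∂π/∂y_A = 168 − 10y_A − 5y_D = 0, so y_A = 16.8 − 0.5y_D.
By the same steps for D: y_D = 14.7 − 0.5y_A.
Solving the two reaction functions simultaneously: (1 − (−0.5)(−0.5))y_A = 16.8 − 0.5·14.7, so 0.75y_A = 9.45 and y_A = 12.6.
Then y_D = 14.7 − 0.5·12.6 = 8.4.

12.6, 8.4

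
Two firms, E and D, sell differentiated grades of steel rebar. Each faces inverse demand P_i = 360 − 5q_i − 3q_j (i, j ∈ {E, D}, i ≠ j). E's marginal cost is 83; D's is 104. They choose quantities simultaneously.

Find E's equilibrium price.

Firm E's profit: π = q_E(360 − 5q_E − 3q_D) − 83q_E.
∂π/∂q_E = 277 − 10q_E − 3q_D = 0 ⇒ q_E = 27.7 − 0.3q_D.
Similarly q_D = 25.6 − 0.3q_E.
Plugging q_D into E's best response: q_E = 27.7 − 0.3(25.6 − 0.3q_E) ⇒ 0.91q_E = 20.02, so q_E = 22.
Then q_D = 25.6 − 0.3·22 = 19.
P_E = 360 − 5·22 − 3·19 = 193.

193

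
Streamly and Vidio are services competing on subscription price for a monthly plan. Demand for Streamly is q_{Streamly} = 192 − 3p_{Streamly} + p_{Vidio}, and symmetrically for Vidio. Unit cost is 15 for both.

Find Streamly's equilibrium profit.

3149.28

Streamly's profit: π = (p_{Streamly} − 15)(192 − 3p_{Streamly} + p_{Vidio}).
∂π/∂p_{Streamly} = 237 − 6p_{Streamly} + p_{Vidio} = 0 ⇒ p_{Streamly} = 39.5 + (1/6)p_{Vidio}.
Setting p_{Streamly} = p_{Vidio} in the reaction function: p_{Streamly} = 39.5 + (1/6)p_{Streamly}, so p_{Streamly} = 39.5 / (5/6) = 47.4.
q_{Streamly} = 192 − 3·47.4 + 47.4 = 97.2.
Profit = (47.4 − 15)·97.2 = 3149.28.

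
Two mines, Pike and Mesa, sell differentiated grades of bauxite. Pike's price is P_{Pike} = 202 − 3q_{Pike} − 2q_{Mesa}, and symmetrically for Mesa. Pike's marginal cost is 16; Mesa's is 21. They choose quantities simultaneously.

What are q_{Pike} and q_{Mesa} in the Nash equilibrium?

Mine Pike's profit: π = q_{Pike}(202 − 3q_{Pike} − 2q_{Mesa}) − 16q_{Pike}.
∂π/∂q_{Pike} = 186 − 6q_{Pike} − 2q_{Mesa} = 0 ⇒ q_{Pike} = 31 − (1/3)q_{Mesa}.
Similarly q_{Mesa} = 181/6 − (1/3)q_{Pike}.
Substituting the second reaction function into the first: q_{Pike} = 31 − (1/3)(181/6 − (1/3)q_{Pike}), which gives (8/9)q_{Pike} = 377/18 ⇒ q_{Pike} = 23.5625.
Then q_{Mesa} = 181/6 − (1/3)·23.5625 = 22.3125.

23.5625, 22.3125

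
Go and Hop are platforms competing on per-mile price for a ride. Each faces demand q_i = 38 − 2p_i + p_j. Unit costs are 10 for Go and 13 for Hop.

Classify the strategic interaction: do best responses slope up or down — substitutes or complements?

Go's profit: π = (p_{Go} − 10)(38 − 2p_{Go} + p_{Hop}).
∂π/∂p_{Go} = 58 − 4p_{Go} + p_{Hop} = 0 ⇒ p_{Go} = 14.5 + 0.25p_{Hop}.
The best-response slope dp_{Go}/dp_{Hop} = 0.25 > 0: the reaction function is upward-sloping, so the choices are strategic complements.

strategic complements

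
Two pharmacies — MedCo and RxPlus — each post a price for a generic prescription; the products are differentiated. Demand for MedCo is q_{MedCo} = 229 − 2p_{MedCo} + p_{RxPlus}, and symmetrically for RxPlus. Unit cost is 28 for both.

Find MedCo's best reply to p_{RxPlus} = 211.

MedCo's profit: π = (p_{MedCo} − 28)(229 − 2p_{MedCo} + p_{RxPlus}).
∂π/∂p_{MedCo} = 285 − 4p_{MedCo} + p_{RxPlus} = 0 ⇒ p_{MedCo} = 71.25 + 0.25p_{RxPlus}.
At p_{RxPlus} = 211: p_{MedCo} = 71.25 + 0.25·211 = 124.

124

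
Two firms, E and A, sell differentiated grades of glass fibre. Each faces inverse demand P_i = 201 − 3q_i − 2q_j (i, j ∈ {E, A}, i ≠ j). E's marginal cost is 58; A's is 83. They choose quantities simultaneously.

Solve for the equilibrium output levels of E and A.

Firm E's profit: π = q_E(201 − 3q_E − 2q_A) − 58q_E.
∂π/∂q_E = 143 − 6q_E − 2q_A = 0 ⇒ q_E = 143/6 − (1/3)q_A.
Similarly q_A = 59/3 − (1/3)q_E.
Substituting the second reaction function into the first: q_E = 143/6 − (1/3)(59/3 − (1/3)q_E), which gives (8/9)q_E = 311/18 ⇒ q_E = 19.4375.
Then q_A = 59/3 − (1/3)·19.4375 = 13.1875.

19.4375, 13.1875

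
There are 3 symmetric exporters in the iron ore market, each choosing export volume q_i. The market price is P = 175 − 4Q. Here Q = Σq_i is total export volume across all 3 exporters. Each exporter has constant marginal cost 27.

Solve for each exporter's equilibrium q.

9.25

A representative exporter's profit is π_i = q_i(175 − 4Q) − 27q_i, with Q = q_i + Σ_{j≠i} q_j.
First-order condition: 148 − 8q_i − 4Σ_{j≠i} q_j = 0.
In a symmetric equilibrium every exporter chooses the same q, so Σ_{j≠i} q_j = 2q. The condition becomes 148 − 16q = 0, giving q = 148/16 = 9.25.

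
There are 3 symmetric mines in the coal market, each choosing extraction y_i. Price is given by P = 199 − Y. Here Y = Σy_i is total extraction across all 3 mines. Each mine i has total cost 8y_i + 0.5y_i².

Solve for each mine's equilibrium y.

A representative mine's profit is π_i = y_i(199 − Y) − 8y_i − 0.5y_i², with Y = y_i + Σ_{j≠i} y_j.
First-order condition: 191 − 3y_i − Σ_{j≠i} y_j = 0.
With identical mines, set every y_j = y: then 191 − 3y − 2y = 0, i.e. y = 191/5 = 38.2.

38.2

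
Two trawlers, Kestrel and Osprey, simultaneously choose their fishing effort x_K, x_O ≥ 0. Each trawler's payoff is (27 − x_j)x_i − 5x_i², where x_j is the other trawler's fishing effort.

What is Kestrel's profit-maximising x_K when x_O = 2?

Kestrel's payoff is (27 − x_O)x_K − 5x_K².
∂π/∂x_K = 27 − x_O − 10x_K = 0, so x_K = 2.7 − 0.1x_O.
At x_O = 2: x_K = 2.7 − 0.1·2 = 2.5.

2.5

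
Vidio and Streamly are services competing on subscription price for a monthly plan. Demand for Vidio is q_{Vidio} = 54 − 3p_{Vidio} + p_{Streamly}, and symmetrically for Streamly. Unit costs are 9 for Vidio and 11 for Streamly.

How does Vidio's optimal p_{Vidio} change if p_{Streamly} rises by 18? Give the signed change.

3

Vidio's profit: π = (p_{Vidio} − 9)(54 − 3p_{Vidio} + p_{Streamly}).
∂π/∂p_{Vidio} = 81 − 6p_{Vidio} + p_{Streamly} = 0 ⇒ p_{Vidio} = 13.5 + (1/6)p_{Streamly}.
The reaction-function slope is 1/6, so an 18-unit rise in p_{Streamly} moves p_{Vidio} by 1/6 × 18 = 3. Vidio's best response rises — the actions are strategic complements.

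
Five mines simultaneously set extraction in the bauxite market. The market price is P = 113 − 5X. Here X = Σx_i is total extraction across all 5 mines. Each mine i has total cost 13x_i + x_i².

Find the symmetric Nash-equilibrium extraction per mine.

3.125

A representative mine's profit is π_i = x_i(113 − 5X) − 13x_i − x_i², with X = x_i + Σ_{j≠i} x_j.
First-order condition: 100 − 12x_i − 5Σ_{j≠i} x_j = 0.
In a symmetric equilibrium every mine chooses the same x, so Σ_{j≠i} x_j = 4x. The condition becomes 100 − 32x = 0, giving x = 100/32 = 3.125.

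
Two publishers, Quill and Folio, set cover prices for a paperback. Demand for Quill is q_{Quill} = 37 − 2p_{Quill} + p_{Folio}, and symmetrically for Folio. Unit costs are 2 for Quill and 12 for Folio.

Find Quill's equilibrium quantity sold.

Quill's profit: π = (p_{Quill} − 2)(37 − 2p_{Quill} + p_{Folio}).
∂π/∂p_{Quill} = 41 − 4p_{Quill} + p_{Folio} = 0 ⇒ p_{Quill} = 10.25 + 0.25p_{Folio}.
Similarly p_{Folio} = 15.25 + 0.25p_{Quill}.
Solving the two reaction functions simultaneously: (1 − (0.25)(0.25))p_{Quill} = 10.25 + 0.25·15.25, so 0.9375p_{Quill} = 14.0625 and p_{Quill} = 15.
Then p_{Folio} = 15.25 + 0.25·15 = 19.
q_{Quill} = 37 − 2·15 + 19 = 26.

26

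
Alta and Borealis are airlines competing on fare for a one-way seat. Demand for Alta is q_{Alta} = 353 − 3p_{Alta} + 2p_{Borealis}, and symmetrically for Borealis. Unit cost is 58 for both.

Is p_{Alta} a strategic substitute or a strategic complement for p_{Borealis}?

Alta's profit: π = (p_{Alta} − 58)(353 − 3p_{Alta} + 2p_{Borealis}).
∂π/∂p_{Alta} = 527 − 6p_{Alta} + 2p_{Borealis} = 0 ⇒ p_{Alta} = 527/6 + (1/3)p_{Borealis}.
The best-response slope dp_{Alta}/dp_{Borealis} = 1/3 > 0: the reaction function is upward-sloping, so the choices are strategic complements.

strategic complements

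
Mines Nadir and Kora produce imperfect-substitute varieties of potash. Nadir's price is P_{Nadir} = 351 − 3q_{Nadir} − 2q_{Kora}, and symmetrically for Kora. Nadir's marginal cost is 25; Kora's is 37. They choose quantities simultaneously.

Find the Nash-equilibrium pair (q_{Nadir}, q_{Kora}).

41.5, 38.5

Mine Nadir's profit: π = q_{Nadir}(351 − 3q_{Nadir} − 2q_{Kora}) − 25q_{Nadir}.
∂π/∂q_{Nadir} = 326 − 6q_{Nadir} − 2q_{Kora} = 0 ⇒ q_{Nadir} = 163/3 − (1/3)q_{Kora}.
Similarly q_{Kora} = 157/3 − (1/3)q_{Nadir}.
Solving the two reaction functions simultaneously: (1 − (−1/3)(−1/3))q_{Nadir} = 163/3 − (1/3)·(157/3), so (8/9)q_{Nadir} = 332/9 and q_{Nadir} = 41.5.
Then q_{Kora} = 157/3 − (1/3)·41.5 = 38.5.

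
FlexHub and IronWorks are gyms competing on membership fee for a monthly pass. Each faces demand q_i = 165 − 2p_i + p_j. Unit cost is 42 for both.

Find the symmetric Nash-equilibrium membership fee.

83

FlexHub's profit: π = (p_{FlexHub} − 42)(165 − 2p_{FlexHub} + p_{IronWorks}).
∂π/∂p_{FlexHub} = 249 − 4p_{FlexHub} + p_{IronWorks} = 0 ⇒ p_{FlexHub} = 62.25 + 0.25p_{IronWorks}.
By symmetry p_{IronWorks} = p_{FlexHub}; substituting into the reaction function, 0.75p_{FlexHub} = 62.25 and p_{FlexHub} = 83.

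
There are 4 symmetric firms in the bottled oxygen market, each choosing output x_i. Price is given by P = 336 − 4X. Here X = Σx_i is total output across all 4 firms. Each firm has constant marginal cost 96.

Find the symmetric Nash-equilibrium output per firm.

A representative firm's profit is π_i = x_i(336 − 4X) − 96x_i, with X = x_i + Σ_{j≠i} x_j.
First-order condition: 240 − 8x_i − 4Σ_{j≠i} x_j = 0.
Imposing symmetry (x_j = x for all j) turns Σ_{j≠i} x_j into 3x, so 240 = 20x and x = 12.

12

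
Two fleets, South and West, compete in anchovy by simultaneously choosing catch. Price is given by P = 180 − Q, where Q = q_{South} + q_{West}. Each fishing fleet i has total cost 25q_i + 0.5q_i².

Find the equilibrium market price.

102.5

Fishing fleet South's profit: π = q_{South}(180 − (q_{South} + q_{West})) − 25q_{South} − 0.5q_{South}².
∂π/∂q_{South} = 155 − 3q_{South} − q_{West} = 0, so q_{South} = 155/3 − (1/3)q_{West}.
By symmetry q_{West} = q_{South}; substituting into the reaction function, (4/3)q_{South} = 155/3 and q_{South} = 38.75.
Equilibrium price: P = 180 − 77.5 = 102.5.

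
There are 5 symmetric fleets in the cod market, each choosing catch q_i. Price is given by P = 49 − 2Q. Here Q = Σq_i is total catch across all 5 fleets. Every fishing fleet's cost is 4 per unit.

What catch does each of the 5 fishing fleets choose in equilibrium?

A representative fishing fleet's profit is π_i = q_i(49 − 2Q) − 4q_i, with Q = q_i + Σ_{j≠i} q_j.
First-order condition: 45 − 4q_i − 2Σ_{j≠i} q_j = 0.
With identical fishing fleets, set every q_j = q: then 45 − 4q − 8q = 0, i.e. q = 45/12 = 3.75.

3.75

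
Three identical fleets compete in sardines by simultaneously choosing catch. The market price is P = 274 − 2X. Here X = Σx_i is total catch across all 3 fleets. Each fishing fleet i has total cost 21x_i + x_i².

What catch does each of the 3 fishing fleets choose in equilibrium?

25.3

A representative fishing fleet's profit is π_i = x_i(274 − 2X) − 21x_i − x_i², with X = x_i + Σ_{j≠i} x_j.
First-order condition: 253 − 6x_i − 2Σ_{j≠i} x_j = 0.
With identical fishing fleets, set every x_j = x: then 253 − 6x − 4x = 0, i.e. x = 253/10 = 25.3.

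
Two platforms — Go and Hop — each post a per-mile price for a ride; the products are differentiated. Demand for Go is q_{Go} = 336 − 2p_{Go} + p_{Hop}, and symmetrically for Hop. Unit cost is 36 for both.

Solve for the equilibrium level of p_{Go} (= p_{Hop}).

Go's profit: π = (p_{Go} − 36)(336 − 2p_{Go} + p_{Hop}).
∂π/∂p_{Go} = 408 − 4p_{Go} + p_{Hop} = 0 ⇒ p_{Go} = 102 + 0.25p_{Hop}.
The game is symmetric, so in equilibrium p_{Hop} = p_{Go}: the reaction function gives 0.75p_{Go} = 102, hence p_{Go} = 136.

136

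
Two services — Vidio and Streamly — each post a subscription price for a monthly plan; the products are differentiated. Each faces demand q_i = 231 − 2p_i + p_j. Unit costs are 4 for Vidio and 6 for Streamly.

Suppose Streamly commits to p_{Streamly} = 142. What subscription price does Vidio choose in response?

95.25

Vidio's profit: π = (p_{Vidio} − 4)(231 − 2p_{Vidio} + p_{Streamly}).
∂π/∂p_{Vidio} = 239 − 4p_{Vidio} + p_{Streamly} = 0 ⇒ p_{Vidio} = 59.75 + 0.25p_{Streamly}.
At p_{Streamly} = 142: p_{Vidio} = 59.75 + 0.25·142 = 95.25.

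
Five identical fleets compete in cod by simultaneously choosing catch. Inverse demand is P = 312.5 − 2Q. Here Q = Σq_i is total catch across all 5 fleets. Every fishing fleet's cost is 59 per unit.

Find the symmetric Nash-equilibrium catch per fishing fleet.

A representative fishing fleet's profit is π_i = q_i(312.5 − 2Q) − 59q_i, with Q = q_i + Σ_{j≠i} q_j.
First-order condition: 253.5 − 4q_i − 2Σ_{j≠i} q_j = 0.
In a symmetric equilibrium every fishing fleet chooses the same q, so Σ_{j≠i} q_j = 4q. The condition becomes 253.5 − 12q = 0, giving q = 253.5/12 = 21.125.

21.125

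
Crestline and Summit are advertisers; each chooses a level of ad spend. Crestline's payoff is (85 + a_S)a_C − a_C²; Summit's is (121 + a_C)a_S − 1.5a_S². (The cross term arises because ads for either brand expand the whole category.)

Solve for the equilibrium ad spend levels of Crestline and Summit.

75.2, 65.4

Expanding Crestline's payoff: 85a_C + a_Sa_C − a_C².
∂π/∂a_C = 85 + a_S − 2a_C = 0, so a_C = 42.5 + 0.5a_S.
Likewise for Summit: a_S = 121/3 + (1/3)a_C.
Substituting the second reaction function into the first: a_C = 42.5 + 0.5(121/3 + (1/3)a_C), which gives (5/6)a_C = 188/3 ⇒ a_C = 75.2.
Then a_S = 121/3 + (1/3)·75.2 = 65.4.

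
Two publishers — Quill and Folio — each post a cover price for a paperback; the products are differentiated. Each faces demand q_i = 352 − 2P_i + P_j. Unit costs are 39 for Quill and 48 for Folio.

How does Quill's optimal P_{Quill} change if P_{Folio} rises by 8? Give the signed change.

2

Quill's profit: π = (P_{Quill} − 39)(352 − 2P_{Quill} + P_{Folio}).
∂π/∂P_{Quill} = 430 − 4P_{Quill} + P_{Folio} = 0 ⇒ P_{Quill} = 107.5 + 0.25P_{Folio}.
The reaction-function slope is 0.25, so an 8-unit rise in P_{Folio} moves P_{Quill} by 0.25 × 8 = 2. Quill's best response rises — the actions are strategic complements.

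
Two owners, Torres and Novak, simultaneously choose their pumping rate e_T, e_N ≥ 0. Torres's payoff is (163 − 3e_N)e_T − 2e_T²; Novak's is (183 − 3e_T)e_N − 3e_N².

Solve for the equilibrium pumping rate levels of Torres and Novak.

28.6, 16.2

Expanding Torres's payoff: 163e_T − 3e_Ne_T − 2e_T².
∂π/∂e_T = 163 − 3e_N − 4e_T = 0, so e_T = 40.75 − 0.75e_N.
Likewise for Novak: e_N = 30.5 − 0.5e_T.
Substituting the second reaction function into the first: e_T = 40.75 − 0.75(30.5 − 0.5e_T), which gives 0.625e_T = 17.875 ⇒ e_T = 28.6.
Then e_N = 30.5 − 0.5·28.6 = 16.2.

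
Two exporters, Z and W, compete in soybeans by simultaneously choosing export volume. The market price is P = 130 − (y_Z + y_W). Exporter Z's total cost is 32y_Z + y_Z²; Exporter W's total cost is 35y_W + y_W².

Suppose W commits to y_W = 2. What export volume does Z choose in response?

24

Exporter Z's profit: π = y_Z(130 − (y_Z + y_W)) − 32y_Z − y_Z².
∂π/∂y_Z = 98 − 4y_Z − y_W = 0, so y_Z = 24.5 − 0.25y_W.
At y_W = 2: y_Z = 24.5 − 0.25·2 = 24.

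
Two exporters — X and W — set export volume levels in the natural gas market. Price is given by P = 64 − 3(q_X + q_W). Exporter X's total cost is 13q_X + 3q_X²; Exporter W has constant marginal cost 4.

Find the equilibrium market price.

Exporter X's profit: π = q_X(64 − 3(q_X + q_W)) − 13q_X − 3q_X².
∂π/∂q_X = 51 − 12q_X − 3q_W = 0, so q_X = 4.25 − 0.25q_W.
For W: ∂π/∂q_W = 60 − 6q_W − 3q_X = 0 ⇒ q_W = 10 − 0.5q_X.
Substituting the second reaction function into the first: q_X = 4.25 − 0.25(10 − 0.5q_X), which gives 0.875q_X = 1.75 ⇒ q_X = 2.
Then q_W = 10 − 0.5·2 = 9.
Equilibrium price: P = 64 − 3·11 = 31.

31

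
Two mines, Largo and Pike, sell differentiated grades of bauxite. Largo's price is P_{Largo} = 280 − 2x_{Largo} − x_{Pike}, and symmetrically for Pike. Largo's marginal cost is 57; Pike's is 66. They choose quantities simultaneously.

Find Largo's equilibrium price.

Mine Largo's profit: π = x_{Largo}(280 − 2x_{Largo} − x_{Pike}) − 57x_{Largo}.
∂π/∂x_{Largo} = 223 − 4x_{Largo} − x_{Pike} = 0 ⇒ x_{Largo} = 55.75 − 0.25x_{Pike}.
Similarly x_{Pike} = 53.5 − 0.25x_{Largo}.
Substituting the second reaction function into the first: x_{Largo} = 55.75 − 0.25(53.5 − 0.25x_{Largo}), which gives 0.9375x_{Largo} = 42.375 ⇒ x_{Largo} = 45.2.
Then x_{Pike} = 53.5 − 0.25·45.2 = 42.2.
P_{Largo} = 280 − 2·45.2 − 42.2 = 147.4.

147.4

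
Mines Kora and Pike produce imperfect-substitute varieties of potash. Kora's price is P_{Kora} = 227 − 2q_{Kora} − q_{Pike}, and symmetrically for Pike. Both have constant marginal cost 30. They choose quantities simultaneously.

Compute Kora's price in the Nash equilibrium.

108.8

Mine Kora's profit: π = q_{Kora}(227 − 2q_{Kora} − q_{Pike}) − 30q_{Kora}.
∂π/∂q_{Kora} = 197 − 4q_{Kora} − q_{Pike} = 0 ⇒ q_{Kora} = 49.25 − 0.25q_{Pike}.
Setting q_{Kora} = q_{Pike} in the reaction function: q_{Kora} = 49.25 − 0.25q_{Kora}, so q_{Kora} = 49.25 / 1.25 = 39.4.
P_{Kora} = 227 − 2·39.4 − 39.4 = 108.8.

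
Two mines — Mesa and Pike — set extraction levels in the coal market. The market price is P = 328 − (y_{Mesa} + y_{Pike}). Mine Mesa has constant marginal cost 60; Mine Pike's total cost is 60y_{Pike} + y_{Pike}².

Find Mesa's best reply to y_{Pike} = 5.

Mine Mesa's profit: π = y_{Mesa}(328 − (y_{Mesa} + y_{Pike})) − 60y_{Mesa}.
∂π/∂y_{Mesa} = 268 − 2y_{Mesa} − y_{Pike} = 0, so y_{Mesa} = 134 − 0.5y_{Pike}.
At y_{Pike} = 5: y_{Mesa} = 134 − 0.5·5 = 131.5.

131.5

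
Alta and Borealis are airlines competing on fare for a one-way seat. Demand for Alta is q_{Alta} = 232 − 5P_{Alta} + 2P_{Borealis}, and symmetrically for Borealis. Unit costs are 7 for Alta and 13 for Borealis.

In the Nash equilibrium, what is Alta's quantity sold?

135

Alta's profit: π = (P_{Alta} − 7)(232 − 5P_{Alta} + 2P_{Borealis}).
∂π/∂P_{Alta} = 267 − 10P_{Alta} + 2P_{Borealis} = 0 ⇒ P_{Alta} = 26.7 + 0.2P_{Borealis}.
Similarly P_{Borealis} = 29.7 + 0.2P_{Alta}.
Plugging P_{Borealis} into Alta's best response: P_{Alta} = 26.7 + 0.2(29.7 + 0.2P_{Alta}) ⇒ 0.96P_{Alta} = 32.64, so P_{Alta} = 34.
Then P_{Borealis} = 29.7 + 0.2·34 = 36.5.
q_{Alta} = 232 − 5·34 + 2·36.5 = 135.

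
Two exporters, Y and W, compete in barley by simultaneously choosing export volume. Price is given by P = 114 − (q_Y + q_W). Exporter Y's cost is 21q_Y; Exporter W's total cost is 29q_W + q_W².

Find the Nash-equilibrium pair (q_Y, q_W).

Exporter Y's profit: π = q_Y(114 − (q_Y + q_W)) − 21q_Y.
∂π/∂q_Y = 93 − 2q_Y − q_W = 0, so q_Y = 46.5 − 0.5q_W.
For W: ∂π/∂q_W = 85 − 4q_W − q_Y = 0 ⇒ q_W = 21.25 − 0.25q_Y.
Plugging q_W into Y's best response: q_Y = 46.5 − 0.5(21.25 − 0.25q_Y) ⇒ 0.875q_Y = 35.875, so q_Y = 41.
Then q_W = 21.25 − 0.25·41 = 11.

41, 11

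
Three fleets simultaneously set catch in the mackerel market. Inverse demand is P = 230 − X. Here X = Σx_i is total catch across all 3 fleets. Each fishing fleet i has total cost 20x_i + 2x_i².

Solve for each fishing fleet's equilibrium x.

A representative fishing fleet's profit is π_i = x_i(230 − X) − 20x_i − 2x_i², with X = x_i + Σ_{j≠i} x_j.
First-order condition: 210 − 6x_i − Σ_{j≠i} x_j = 0.
In a symmetric equilibrium every fishing fleet chooses the same x, so Σ_{j≠i} x_j = 2x. The condition becomes 210 − 8x = 0, giving x = 210/8 = 26.25.

26.25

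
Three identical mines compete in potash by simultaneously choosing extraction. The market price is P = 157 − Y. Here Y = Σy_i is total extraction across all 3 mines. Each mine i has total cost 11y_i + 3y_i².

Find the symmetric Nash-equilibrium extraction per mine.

A representative mine's profit is π_i = y_i(157 − Y) − 11y_i − 3y_i², with Y = y_i + Σ_{j≠i} y_j.
First-order condition: 146 − 8y_i − Σ_{j≠i} y_j = 0.
With identical mines, set every y_j = y: then 146 − 8y − 2y = 0, i.e. y = 146/10 = 14.6.

14.6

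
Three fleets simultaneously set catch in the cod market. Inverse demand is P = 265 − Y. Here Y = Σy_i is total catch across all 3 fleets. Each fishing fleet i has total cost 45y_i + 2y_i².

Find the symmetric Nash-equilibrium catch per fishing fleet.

27.5

A representative fishing fleet's profit is π_i = y_i(265 − Y) − 45y_i − 2y_i², with Y = y_i + Σ_{j≠i} y_j.
First-order condition: 220 − 6y_i − Σ_{j≠i} y_j = 0.
In a symmetric equilibrium every fishing fleet chooses the same y, so Σ_{j≠i} y_j = 2y. The condition becomes 220 − 8y = 0, giving y = 220/8 = 27.5.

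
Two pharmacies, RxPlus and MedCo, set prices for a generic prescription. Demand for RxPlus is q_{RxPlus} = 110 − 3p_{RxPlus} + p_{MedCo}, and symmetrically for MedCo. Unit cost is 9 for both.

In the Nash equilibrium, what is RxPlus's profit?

RxPlus's profit: π = (p_{RxPlus} − 9)(110 − 3p_{RxPlus} + p_{MedCo}).
∂π/∂p_{RxPlus} = 137 − 6p_{RxPlus} + p_{MedCo} = 0 ⇒ p_{RxPlus} = 137/6 + (1/6)p_{MedCo}.
Setting p_{RxPlus} = p_{MedCo} in the reaction function: p_{RxPlus} = 137/6 + (1/6)p_{RxPlus}, so p_{RxPlus} = (137/6) / (5/6) = 27.4.
q_{RxPlus} = 110 − 3·27.4 + 27.4 = 55.2.
Profit = (27.4 − 9)·55.2 = 1015.68.

1015.68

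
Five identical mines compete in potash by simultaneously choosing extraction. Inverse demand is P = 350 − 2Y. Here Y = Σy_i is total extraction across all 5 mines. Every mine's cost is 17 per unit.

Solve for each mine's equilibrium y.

A representative mine's profit is π_i = y_i(350 − 2Y) − 17y_i, with Y = y_i + Σ_{j≠i} y_j.
First-order condition: 333 − 4y_i − 2Σ_{j≠i} y_j = 0.
In a symmetric equilibrium every mine chooses the same y, so Σ_{j≠i} y_j = 4y. The condition becomes 333 − 12y = 0, giving y = 333/12 = 27.75.

27.75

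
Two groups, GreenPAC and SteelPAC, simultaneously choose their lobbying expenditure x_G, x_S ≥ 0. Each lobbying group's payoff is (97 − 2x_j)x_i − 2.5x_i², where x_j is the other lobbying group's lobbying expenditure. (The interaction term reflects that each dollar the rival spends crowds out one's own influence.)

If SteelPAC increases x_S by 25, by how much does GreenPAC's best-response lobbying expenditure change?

-10

GreenPAC's payoff is (97 − 2x_S)x_G − 2.5x_G².
∂π/∂x_G = 97 − 2x_S − 5x_G = 0, so x_G = 19.4 − 0.4x_S.
The reaction-function slope is −0.4, so a 25-unit rise in x_S moves x_G by −0.4 × 25 = −10. GreenPAC's best response falls — the actions are strategic substitutes.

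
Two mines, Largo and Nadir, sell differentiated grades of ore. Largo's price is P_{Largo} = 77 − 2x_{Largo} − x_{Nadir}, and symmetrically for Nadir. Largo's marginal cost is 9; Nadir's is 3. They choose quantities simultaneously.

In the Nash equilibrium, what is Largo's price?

Mine Largo's profit: π = x_{Largo}(77 − 2x_{Largo} − x_{Nadir}) − 9x_{Largo}.
∂π/∂x_{Largo} = 68 − 4x_{Largo} − x_{Nadir} = 0 ⇒ x_{Largo} = 17 − 0.25x_{Nadir}.
Similarly x_{Nadir} = 18.5 − 0.25x_{Largo}.
Plugging x_{Nadir} into Largo's best response: x_{Largo} = 17 − 0.25(18.5 − 0.25x_{Largo}) ⇒ 0.9375x_{Largo} = 12.375, so x_{Largo} = 13.2.
Then x_{Nadir} = 18.5 − 0.25·13.2 = 15.2.
P_{Largo} = 77 − 2·13.2 − 15.2 = 35.4.

35.4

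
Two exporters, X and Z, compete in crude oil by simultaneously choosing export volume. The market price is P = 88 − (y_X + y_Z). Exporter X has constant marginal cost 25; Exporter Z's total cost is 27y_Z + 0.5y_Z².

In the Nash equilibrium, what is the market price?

50.6

Exporter X's profit: π = y_X(88 − (y_X + y_Z)) − 25y_X.
∂π/∂y_X = 63 − 2y_X − y_Z = 0, so y_X = 31.5 − 0.5y_Z.
For Z: ∂π/∂y_Z = 61 − 3y_Z − y_X = 0 ⇒ y_Z = 61/3 − (1/3)y_X.
Plugging y_Z into X's best response: y_X = 31.5 − 0.5(61/3 − (1/3)y_X) ⇒ (5/6)y_X = 64/3, so y_X = 25.6.
Then y_Z = 61/3 − (1/3)·25.6 = 11.8.
Equilibrium price: P = 88 − 37.4 = 50.6.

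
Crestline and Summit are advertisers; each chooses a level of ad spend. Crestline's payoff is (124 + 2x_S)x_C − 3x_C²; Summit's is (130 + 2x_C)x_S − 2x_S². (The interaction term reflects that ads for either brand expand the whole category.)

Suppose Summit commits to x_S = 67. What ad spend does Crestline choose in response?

Expanding Crestline's payoff: 124x_C + 2x_Sx_C − 3x_C².
∂π/∂x_C = 124 + 2x_S − 6x_C = 0, so x_C = 62/3 + (1/3)x_S.
At x_S = 67: x_C = 62/3 + (1/3)·67 = 43.

43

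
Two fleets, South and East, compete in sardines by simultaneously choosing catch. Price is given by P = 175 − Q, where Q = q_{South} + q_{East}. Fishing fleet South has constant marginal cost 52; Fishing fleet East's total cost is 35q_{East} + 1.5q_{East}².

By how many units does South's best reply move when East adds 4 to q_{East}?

-2

Fishing fleet South's profit: π = q_{South}(175 − (q_{South} + q_{East})) − 52q_{South}.
∂π/∂q_{South} = 123 − 2q_{South} − q_{East} = 0, so q_{South} = 61.5 − 0.5q_{East}.
The reaction-function slope is −0.5, so a 4-unit rise in q_{East} moves q_{South} by −0.5 × 4 = −2. South's best response falls — the actions are strategic substitutes.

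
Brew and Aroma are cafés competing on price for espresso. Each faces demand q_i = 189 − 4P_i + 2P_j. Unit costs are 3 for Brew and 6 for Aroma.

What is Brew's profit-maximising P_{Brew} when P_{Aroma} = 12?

Brew's profit: π = (P_{Brew} − 3)(189 − 4P_{Brew} + 2P_{Aroma}).
∂π/∂P_{Brew} = 201 − 8P_{Brew} + 2P_{Aroma} = 0 ⇒ P_{Brew} = 25.125 + 0.25P_{Aroma}.
At P_{Aroma} = 12: P_{Brew} = 25.125 + 0.25·12 = 28.125.

28.125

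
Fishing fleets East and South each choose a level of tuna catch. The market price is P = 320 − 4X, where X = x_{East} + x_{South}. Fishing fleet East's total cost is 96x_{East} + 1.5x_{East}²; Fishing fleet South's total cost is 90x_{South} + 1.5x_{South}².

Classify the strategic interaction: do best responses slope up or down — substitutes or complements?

strategic substitutes

Fishing fleet East's profit: π = x_{East}(320 − 4(x_{East} + x_{South})) − 96x_{East} − 1.5x_{East}².
∂π/∂x_{East} = 224 − 11x_{East} − 4x_{South} = 0, so x_{East} = 224/11 − (4/11)x_{South}.
The best-response slope dx_{East}/dx_{South} = −4/11 < 0: the reaction function is downward-sloping, so the choices are strategic substitutes.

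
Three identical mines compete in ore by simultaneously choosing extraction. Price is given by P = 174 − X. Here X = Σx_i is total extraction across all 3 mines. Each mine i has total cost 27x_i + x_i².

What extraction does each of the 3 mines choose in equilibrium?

A representative mine's profit is π_i = x_i(174 − X) − 27x_i − x_i², with X = x_i + Σ_{j≠i} x_j.
First-order condition: 147 − 4x_i − Σ_{j≠i} x_j = 0.
In a symmetric equilibrium every mine chooses the same x, so Σ_{j≠i} x_j = 2x. The condition becomes 147 − 6x = 0, giving x = 147/6 = 24.5.

24.5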